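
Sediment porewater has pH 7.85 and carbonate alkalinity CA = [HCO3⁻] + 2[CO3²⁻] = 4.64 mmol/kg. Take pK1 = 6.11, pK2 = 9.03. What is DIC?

CA = [HCO3⁻] + 2[CO3²⁻] = (α₁ + 2α₂)·DIC
At pH 7.85: [H⁺]/K1 = 10^-1.74 = 0.018197, K2/[H⁺] = 10^-1.18 = 0.066069
α₁ = 1/(1 + 0.018197 + 0.066069) = 1/1.0843 = 0.9223; α₂ = α₁·K2/[H⁺] = 0.06093
α₁ + 2α₂ = 1.0442
DIC = CA / (α₁ + 2α₂) = 4.64 / 1.0442 = 4.44 mmol/kg

DIC = 4.44 mmol/kg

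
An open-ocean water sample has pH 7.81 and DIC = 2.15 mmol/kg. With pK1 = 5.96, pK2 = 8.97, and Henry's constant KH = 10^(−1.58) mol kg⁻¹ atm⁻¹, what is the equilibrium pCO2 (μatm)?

pCO2 = 1070 μatm

α₀ = 1 / (1 + K1/[H⁺] + K1K2/[H⁺]²) = 1 / (1 + 10^+1.85 + 10^+0.69)
   = 1 / (1 + 70.795 + 4.8978) = 1/76.692 = 0.01304
[CO2*] = α₀ × DIC = 0.01304 × 2.15 = 0.02803 mmol/kg
pCO2 = [CO2*]/KH = 2.803×10^-5 / 2.630×10^-2 = 1070 μatm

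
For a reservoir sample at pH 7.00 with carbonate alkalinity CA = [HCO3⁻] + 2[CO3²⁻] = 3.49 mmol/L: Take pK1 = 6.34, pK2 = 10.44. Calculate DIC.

DIC = 4.25 mmol/L

CA = [HCO3⁻] + 2[CO3²⁻] = (α₁ + 2α₂)·DIC
At pH 7.00: [H⁺]/K1 = 10^-0.66 = 0.21878, K2/[H⁺] = 10^-3.44 = 0.00036308
α₁ = 1/(1 + 0.21878 + 0.00036308) = 1/1.2191 = 0.8203; α₂ = α₁·K2/[H⁺] = 0.0002978
α₁ + 2α₂ = 0.8208
DIC = CA / (α₁ + 2α₂) = 3.49 / 0.8208 = 4.25 mmol/L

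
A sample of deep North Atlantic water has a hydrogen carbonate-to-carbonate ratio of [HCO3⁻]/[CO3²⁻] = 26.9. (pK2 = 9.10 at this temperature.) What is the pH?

pH = 7.67

From K2 = [H⁺][CO3²⁻]/[HCO3⁻]:  pH = pK2 − log₁₀([HCO3⁻]/[CO3²⁻])
log₁₀(26.9) = +1.430
pH = 9.10 − (+1.430) = 7.67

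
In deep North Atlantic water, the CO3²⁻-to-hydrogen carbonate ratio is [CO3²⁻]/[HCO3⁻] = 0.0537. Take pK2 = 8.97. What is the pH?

From K2 = [H⁺][CO3²⁻]/[HCO3⁻]:  pH = pK2 + log₁₀([CO3²⁻]/[HCO3⁻])
log₁₀(0.0537) = -1.270
pH = 8.97 + (-1.270) = 7.70

pH = 7.70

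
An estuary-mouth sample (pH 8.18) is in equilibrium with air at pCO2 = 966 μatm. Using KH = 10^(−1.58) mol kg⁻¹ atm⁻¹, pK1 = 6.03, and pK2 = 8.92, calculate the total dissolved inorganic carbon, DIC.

[CO2*] = KH · pCO2 = 10^(−1.58) × 966×10^-6 = 2.541×10^-5 mol/kg
α₀ = 1/(1 + K1/[H⁺] + K1K2/[H⁺]²) = 1/(1 + 10^+2.15 + 10^+1.41) = 0.005954
DIC = [CO2*]/α₀ = 2.541×10^-5 / 0.005954 = 4.27 mmol/kg

DIC = 4.27 mmol/kg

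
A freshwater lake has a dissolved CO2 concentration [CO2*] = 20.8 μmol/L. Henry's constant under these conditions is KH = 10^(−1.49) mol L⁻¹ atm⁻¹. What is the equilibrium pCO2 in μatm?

pCO2 = 643 μatm

KH = 10^(−1.49) = 3.236×10^-2 mol L⁻¹ atm⁻¹
pCO2 = [CO2*]/KH = 20.8×10^-6 / 3.236×10^-2 = 6.43×10^-4 atm = 643 μatm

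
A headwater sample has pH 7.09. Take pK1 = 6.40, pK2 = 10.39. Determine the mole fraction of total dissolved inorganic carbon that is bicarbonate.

α₁ = 0.830

α₁ = 1 / (1 + [H⁺]/K1 + K2/[H⁺]) = 1 / (1 + 10^-0.69 + 10^-3.30)
   = 1 / (1 + 0.20417 + 0.00050119) = 1/1.2047 = 0.8301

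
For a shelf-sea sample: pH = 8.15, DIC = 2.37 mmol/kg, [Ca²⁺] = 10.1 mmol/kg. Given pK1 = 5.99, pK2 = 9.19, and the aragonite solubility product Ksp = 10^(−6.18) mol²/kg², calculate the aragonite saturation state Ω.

Ω = 3.01

α₂ = 1 / (1 + [H⁺]/K2 + [H⁺]²/(K1K2)) = 1 / (1 + 10^+1.04 + 10^-1.12)
   = 1 / (1 + 10.965 + 0.075858) = 1/12.041 = 0.08305
[CO3²⁻] = α₂ × DIC = 0.08305 × 2.37 = 0.1968 mmol/kg
Ksp = 10^(−6.18) = 6.607×10^-7
Ω = [Ca²⁺][CO3²⁻]/Ksp = (10.1×10^-3)(1.968×10^-4) / 6.607×10^-7 = 3.01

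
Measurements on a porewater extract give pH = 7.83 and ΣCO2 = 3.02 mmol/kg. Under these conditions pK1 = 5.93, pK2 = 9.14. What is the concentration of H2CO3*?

α₀ = 1 / (1 + K1/[H⁺] + K1K2/[H⁺]²) = 1 / (1 + 10^+1.90 + 10^+0.59)
   = 1 / (1 + 79.433 + 3.8905) = 1/84.323 = 0.01186
[CO2*] = α₀ × DIC = 0.01186 × 3.02 = 0.0358 mmol/kg

[CO2*] = 0.0358 mmol/kg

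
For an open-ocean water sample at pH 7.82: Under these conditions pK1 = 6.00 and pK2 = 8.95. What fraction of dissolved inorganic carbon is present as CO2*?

α₀ = 0.0139

α₀ = 1 / (1 + K1/[H⁺] + K1K2/[H⁺]²) = 1 / (1 + 10^+1.82 + 10^+0.69)
   = 1 / (1 + 66.069 + 4.8978) = 1/71.967 = 0.01390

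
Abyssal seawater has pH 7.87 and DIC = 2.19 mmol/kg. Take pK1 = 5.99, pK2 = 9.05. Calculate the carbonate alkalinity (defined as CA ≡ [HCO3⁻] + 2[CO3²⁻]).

CA = 2.30 mmol/kg

CA = [HCO3⁻] + 2[CO3²⁻] = (α₁ + 2α₂)·DIC
At pH 7.87: [H⁺]/K1 = 10^-1.88 = 0.013183, K2/[H⁺] = 10^-1.18 = 0.066069
α₁ = 1/(1 + 0.013183 + 0.066069) = 1/1.0793 = 0.9266; α₂ = α₁·K2/[H⁺] = 0.06122
α₁ + 2α₂ = 1.0490
CA = 1.0490 × 2.19 = 2.30 mmol/kg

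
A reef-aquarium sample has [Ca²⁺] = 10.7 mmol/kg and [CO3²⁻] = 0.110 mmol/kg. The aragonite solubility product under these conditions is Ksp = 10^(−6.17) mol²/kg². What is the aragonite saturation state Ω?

Ksp = 10^(−6.17) = 6.761×10^-7
Ω = [Ca²⁺][CO3²⁻]/Ksp = (10.7×10^-3)(0.110×10^-3) / 6.761×10^-7 = 1.74

Ω = 1.74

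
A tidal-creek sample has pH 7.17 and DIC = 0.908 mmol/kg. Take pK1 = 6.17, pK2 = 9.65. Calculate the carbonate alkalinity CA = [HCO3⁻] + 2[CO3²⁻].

CA = [HCO3⁻] + 2[CO3²⁻] = (α₁ + 2α₂)·DIC
At pH 7.17: [H⁺]/K1 = 10^-1.00 = 0.10000, K2/[H⁺] = 10^-2.48 = 0.0033113
α₁ = 1/(1 + 0.10000 + 0.0033113) = 1/1.1033 = 0.9064; α₂ = α₁·K2/[H⁺] = 0.003001
α₁ + 2α₂ = 0.9124
CA = 0.9124 × 0.908 = 0.828 mmol/kg

CA = 0.828 mmol/kg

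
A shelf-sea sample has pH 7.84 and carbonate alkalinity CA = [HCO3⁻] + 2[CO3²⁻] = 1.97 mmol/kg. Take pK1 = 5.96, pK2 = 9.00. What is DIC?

CA = [HCO3⁻] + 2[CO3²⁻] = (α₁ + 2α₂)·DIC
At pH 7.84: [H⁺]/K1 = 10^-1.88 = 0.013183, K2/[H⁺] = 10^-1.16 = 0.069183
α₁ = 1/(1 + 0.013183 + 0.069183) = 1/1.0824 = 0.9239; α₂ = α₁·K2/[H⁺] = 0.06392
α₁ + 2α₂ = 1.0517
DIC = CA / (α₁ + 2α₂) = 1.97 / 1.0517 = 1.87 mmol/kg

DIC = 1.87 mmol/kg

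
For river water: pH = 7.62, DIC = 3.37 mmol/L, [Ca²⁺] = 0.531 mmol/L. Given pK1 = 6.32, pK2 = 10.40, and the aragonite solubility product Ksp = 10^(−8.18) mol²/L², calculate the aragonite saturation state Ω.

α₂ = 1 / (1 + [H⁺]/K2 + [H⁺]²/(K1K2)) = 1 / (1 + 10^+2.78 + 10^+1.48)
   = 1 / (1 + 602.56 + 30.200) = 1/633.76 = 0.001578
[CO3²⁻] = α₂ × DIC = 0.001578 × 3.37 = 0.005317 mmol/L = 5.317 μmol/L
Ksp = 10^(−8.18) = 6.607×10^-9
Ω = [Ca²⁺][CO3²⁻]/Ksp = (0.531×10^-3)(5.317×10^-6) / 6.607×10^-9 = 0.427

Ω = 0.427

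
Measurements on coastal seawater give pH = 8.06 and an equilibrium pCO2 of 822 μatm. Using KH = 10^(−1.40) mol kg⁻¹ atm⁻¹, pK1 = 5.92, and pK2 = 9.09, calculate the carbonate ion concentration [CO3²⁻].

[CO3²⁻] = 0.422 mmol/kg

[CO2*] = KH · pCO2 = 10^(−1.40) × 822×10^-6 = 3.272×10^-5 mol/kg
α₀ = 1/(1 + K1/[H⁺] + K1K2/[H⁺]²) = 1/(1 + 10^+2.14 + 10^+1.11) = 0.006582
DIC = [CO2*]/α₀ = 3.272×10^-5 / 0.006582 = 4.972 mmol/kg
[CO3²⁻] = α₂·DIC; α₂ = 0.08480, so [CO3²⁻] = 0.08480 × 4.972 = 0.422 mmol/kg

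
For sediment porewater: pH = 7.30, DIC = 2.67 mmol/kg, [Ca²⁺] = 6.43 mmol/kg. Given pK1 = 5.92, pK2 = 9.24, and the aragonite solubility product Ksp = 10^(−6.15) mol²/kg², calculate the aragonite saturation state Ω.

α₂ = 1 / (1 + [H⁺]/K2 + [H⁺]²/(K1K2)) = 1 / (1 + 10^+1.94 + 10^+0.56)
   = 1 / (1 + 87.096 + 3.6308) = 1/91.727 = 0.01090
[CO3²⁻] = α₂ × DIC = 0.01090 × 2.67 = 0.02911 mmol/kg
Ksp = 10^(−6.15) = 7.079×10^-7
Ω = [Ca²⁺][CO3²⁻]/Ksp = (6.43×10^-3)(2.911×10^-5) / 7.079×10^-7 = 0.264

Ω = 0.264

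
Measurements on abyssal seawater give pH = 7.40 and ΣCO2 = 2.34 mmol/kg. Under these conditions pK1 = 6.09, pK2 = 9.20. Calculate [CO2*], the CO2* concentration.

[CO2*] = 0.108 mmol/kg

α₀ = 1 / (1 + K1/[H⁺] + K1K2/[H⁺]²) = 1 / (1 + 10^+1.31 + 10^-0.49)
   = 1 / (1 + 20.417 + 0.32359) = 1/21.741 = 0.04600
[CO2*] = α₀ × DIC = 0.04600 × 2.34 = 0.108 mmol/kg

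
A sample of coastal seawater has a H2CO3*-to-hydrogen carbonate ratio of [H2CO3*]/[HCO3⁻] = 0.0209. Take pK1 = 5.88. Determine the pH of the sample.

pH = 7.56

From K1 = [H⁺][HCO3⁻]/[H2CO3*]:  pH = pK1 − log₁₀([H2CO3*]/[HCO3⁻])
log₁₀(0.0209) = -1.680
pH = 5.88 − (-1.680) = 7.56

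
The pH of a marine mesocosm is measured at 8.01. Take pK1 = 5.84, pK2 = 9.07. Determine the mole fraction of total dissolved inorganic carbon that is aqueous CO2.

α₀ = 1 / (1 + K1/[H⁺] + K1K2/[H⁺]²) = 1 / (1 + 10^+2.17 + 10^+1.11)
   = 1 / (1 + 147.91 + 12.882) = 1/161.79 = 0.006181

α₀ = 0.00618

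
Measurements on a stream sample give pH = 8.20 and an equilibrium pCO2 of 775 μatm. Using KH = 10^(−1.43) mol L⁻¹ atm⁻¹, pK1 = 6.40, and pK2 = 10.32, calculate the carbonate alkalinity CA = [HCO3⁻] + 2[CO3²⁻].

CA = 1.84 mmol/L

[CO2*] = KH · pCO2 = 10^(−1.43) × 775×10^-6 = 2.879×10^-5 mol/L
α₀ = 1/(1 + K1/[H⁺] + K1K2/[H⁺]²) = 1/(1 + 10^+1.80 + 10^-0.32) = 0.01549
DIC = [CO2*]/α₀ = 2.879×10^-5 / 0.01549 = 1.859 mmol/L
CA = (α₁ + 2α₂)·DIC = (0.9771 + 2×0.007412) × 1.859 = 1.84 mmol/L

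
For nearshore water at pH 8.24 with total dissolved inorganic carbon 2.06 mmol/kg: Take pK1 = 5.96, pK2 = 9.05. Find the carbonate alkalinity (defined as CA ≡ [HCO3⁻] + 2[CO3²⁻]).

CA = 2.33 mmol/kg

CA = [HCO3⁻] + 2[CO3²⁻] = (α₁ + 2α₂)·DIC
At pH 8.24: [H⁺]/K1 = 10^-2.28 = 0.0052481, K2/[H⁺] = 10^-0.81 = 0.15488
α₁ = 1/(1 + 0.0052481 + 0.15488) = 1/1.1601 = 0.8620; α₂ = α₁·K2/[H⁺] = 0.1335
α₁ + 2α₂ = 1.1290
CA = 1.1290 × 2.06 = 2.33 mmol/kg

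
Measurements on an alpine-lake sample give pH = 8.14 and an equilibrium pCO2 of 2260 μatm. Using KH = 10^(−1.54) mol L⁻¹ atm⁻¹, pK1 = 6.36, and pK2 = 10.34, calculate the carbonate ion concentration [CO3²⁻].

[CO2*] = KH · pCO2 = 10^(−1.54) × 2260×10^-6 = 6.518×10^-5 mol/L
α₀ = 1/(1 + K1/[H⁺] + K1K2/[H⁺]²) = 1/(1 + 10^+1.78 + 10^-0.42) = 0.01622
DIC = [CO2*]/α₀ = 6.518×10^-5 / 0.01622 = 4.017 mmol/L
[CO3²⁻] = α₂·DIC; α₂ = 0.006168, so [CO3²⁻] = 0.006168 × 4.017 = 0.0248 mmol/L

[CO3²⁻] = 0.0248 mmol/L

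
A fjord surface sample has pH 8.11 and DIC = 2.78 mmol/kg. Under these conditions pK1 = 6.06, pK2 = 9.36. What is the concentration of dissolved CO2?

α₀ = 1 / (1 + K1/[H⁺] + K1K2/[H⁺]²) = 1 / (1 + 10^+2.05 + 10^+0.80)
   = 1 / (1 + 112.20 + 6.3096) = 1/119.51 = 0.008367
[CO2*] = α₀ × DIC = 0.008367 × 2.78 = 0.0233 mmol/kg

[CO2*] = 0.0233 mmol/kg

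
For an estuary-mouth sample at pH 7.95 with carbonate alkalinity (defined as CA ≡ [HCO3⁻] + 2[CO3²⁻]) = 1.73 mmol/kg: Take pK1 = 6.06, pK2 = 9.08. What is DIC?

CA = [HCO3⁻] + 2[CO3²⁻] = (α₁ + 2α₂)·DIC
At pH 7.95: [H⁺]/K1 = 10^-1.89 = 0.012882, K2/[H⁺] = 10^-1.13 = 0.074131
α₁ = 1/(1 + 0.012882 + 0.074131) = 1/1.0870 = 0.9200; α₂ = α₁·K2/[H⁺] = 0.06820
α₁ + 2α₂ = 1.0563
DIC = CA / (α₁ + 2α₂) = 1.73 / 1.0563 = 1.64 mmol/kg

DIC = 1.64 mmol/kg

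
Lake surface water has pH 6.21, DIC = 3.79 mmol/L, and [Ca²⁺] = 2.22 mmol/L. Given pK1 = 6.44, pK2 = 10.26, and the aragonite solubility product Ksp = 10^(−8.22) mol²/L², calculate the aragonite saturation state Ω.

α₂ = 1 / (1 + [H⁺]/K2 + [H⁺]²/(K1K2)) = 1 / (1 + 10^+4.05 + 10^+4.28)
   = 1 / (1 + 1.1220×10^4 + 1.9055×10^4) = 1/3.0276×10^4 = 3.303×10^-5
[CO3²⁻] = α₂ × DIC = 3.303×10^-5 × 3.79 = 0.0001252 mmol/L = 0.1252 μmol/L
Ksp = 10^(−8.22) = 6.026×10^-9
Ω = [Ca²⁺][CO3²⁻]/Ksp = (2.22×10^-3)(1.252×10^-7) / 6.026×10^-9 = 0.0461

Ω = 0.0461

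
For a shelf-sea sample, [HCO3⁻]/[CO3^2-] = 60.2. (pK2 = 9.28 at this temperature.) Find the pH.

From K2 = [H⁺][CO3^2-]/[HCO3⁻]:  pH = pK2 − log₁₀([HCO3⁻]/[CO3^2-])
log₁₀(60.2) = +1.780
pH = 9.28 − (+1.780) = 7.50

pH = 7.50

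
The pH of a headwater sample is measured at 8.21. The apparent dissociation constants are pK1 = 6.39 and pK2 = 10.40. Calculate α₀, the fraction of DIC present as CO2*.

α₀ = 0.0148

α₀ = 1 / (1 + K1/[H⁺] + K1K2/[H⁺]²) = 1 / (1 + 10^+1.82 + 10^-0.37)
   = 1 / (1 + 66.069 + 0.42658) = 1/67.496 = 0.01482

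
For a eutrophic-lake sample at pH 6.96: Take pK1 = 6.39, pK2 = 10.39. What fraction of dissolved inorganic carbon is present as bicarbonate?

α₁ = 0.788

α₁ = 1 / (1 + [H⁺]/K1 + K2/[H⁺]) = 1 / (1 + 10^-0.57 + 10^-3.43)
   = 1 / (1 + 0.26915 + 0.00037154) = 1/1.2695 = 0.7877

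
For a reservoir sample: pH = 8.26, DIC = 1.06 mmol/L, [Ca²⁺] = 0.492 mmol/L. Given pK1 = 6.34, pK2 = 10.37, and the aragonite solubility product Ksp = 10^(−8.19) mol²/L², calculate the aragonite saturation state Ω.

α₂ = 1 / (1 + [H⁺]/K2 + [H⁺]²/(K1K2)) = 1 / (1 + 10^+2.11 + 10^+0.19)
   = 1 / (1 + 128.82 + 1.5488) = 1/131.37 = 0.007612
[CO3²⁻] = α₂ × DIC = 0.007612 × 1.06 = 0.008069 mmol/L = 8.069 μmol/L
Ksp = 10^(−8.19) = 6.457×10^-9
Ω = [Ca²⁺][CO3²⁻]/Ksp = (0.492×10^-3)(8.069×10^-6) / 6.457×10^-9 = 0.615

Ω = 0.615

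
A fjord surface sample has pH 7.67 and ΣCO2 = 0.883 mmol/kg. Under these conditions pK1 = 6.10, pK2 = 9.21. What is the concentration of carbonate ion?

[CO3²⁻] = 0.0241 mmol/kg

α₂ = 1 / (1 + [H⁺]/K2 + [H⁺]²/(K1K2)) = 1 / (1 + 10^+1.54 + 10^-0.03)
   = 1 / (1 + 34.674 + 0.93325) = 1/36.607 = 0.02732
[CO3²⁻] = α₂ × DIC = 0.02732 × 0.883 = 0.0241 mmol/kg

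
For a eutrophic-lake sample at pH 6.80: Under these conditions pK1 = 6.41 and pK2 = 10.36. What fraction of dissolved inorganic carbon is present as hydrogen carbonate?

α₁ = 1 / (1 + [H⁺]/K1 + K2/[H⁺]) = 1 / (1 + 10^-0.39 + 10^-3.56)
   = 1 / (1 + 0.40738 + 0.00027542) = 1/1.4077 = 0.7104

α₁ = 0.710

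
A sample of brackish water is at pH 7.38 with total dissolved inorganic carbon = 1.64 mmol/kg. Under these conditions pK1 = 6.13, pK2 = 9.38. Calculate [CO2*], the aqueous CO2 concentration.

α₀ = 1 / (1 + K1/[H⁺] + K1K2/[H⁺]²) = 1 / (1 + 10^+1.25 + 10^-0.75)
   = 1 / (1 + 17.783 + 0.17783) = 1/18.961 = 0.05274
[CO2*] = α₀ × DIC = 0.05274 × 1.64 = 0.0865 mmol/kg

[CO2*] = 0.0865 mmol/kg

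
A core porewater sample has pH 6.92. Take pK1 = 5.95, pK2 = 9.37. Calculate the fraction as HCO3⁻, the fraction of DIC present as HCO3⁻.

α₁ = 0.900

α₁ = 1 / (1 + [H⁺]/K1 + K2/[H⁺]) = 1 / (1 + 10^-0.97 + 10^-2.45)
   = 1 / (1 + 0.10715 + 0.0035481) = 1/1.1107 = 0.9003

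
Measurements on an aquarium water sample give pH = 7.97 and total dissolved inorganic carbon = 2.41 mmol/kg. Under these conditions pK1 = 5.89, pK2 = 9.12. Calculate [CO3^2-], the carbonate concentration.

[CO3²⁻] = 0.158 mmol/kg

α₂ = 1 / (1 + [H⁺]/K2 + [H⁺]²/(K1K2)) = 1 / (1 + 10^+1.15 + 10^-0.93)
   = 1 / (1 + 14.125 + 0.11749) = 1/15.243 = 0.06560
[CO3²⁻] = α₂ × DIC = 0.06560 × 2.41 = 0.158 mmol/kg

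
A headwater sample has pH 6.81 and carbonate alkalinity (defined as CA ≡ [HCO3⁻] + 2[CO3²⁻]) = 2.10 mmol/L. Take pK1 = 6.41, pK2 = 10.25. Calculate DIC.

CA = [HCO3⁻] + 2[CO3²⁻] = (α₁ + 2α₂)·DIC
At pH 6.81: [H⁺]/K1 = 10^-0.40 = 0.39811, K2/[H⁺] = 10^-3.44 = 0.00036308
α₁ = 1/(1 + 0.39811 + 0.00036308) = 1/1.3985 = 0.7151; α₂ = α₁·K2/[H⁺] = 0.0002596
α₁ + 2α₂ = 0.7156
DIC = CA / (α₁ + 2α₂) = 2.10 / 0.7156 = 2.93 mmol/L

DIC = 2.93 mmol/L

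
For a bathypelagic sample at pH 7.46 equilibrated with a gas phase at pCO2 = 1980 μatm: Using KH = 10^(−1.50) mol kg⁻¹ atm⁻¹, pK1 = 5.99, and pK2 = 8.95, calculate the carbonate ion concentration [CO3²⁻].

[CO3²⁻] = 0.0598 mmol/kg

[CO2*] = KH · pCO2 = 10^(−1.50) × 1980×10^-6 = 6.261×10^-5 mol/kg
α₀ = 1/(1 + K1/[H⁺] + K1K2/[H⁺]²) = 1/(1 + 10^+1.47 + 10^-0.02) = 0.03178
DIC = [CO2*]/α₀ = 6.261×10^-5 / 0.03178 = 1.970 mmol/kg
[CO3²⁻] = α₂·DIC; α₂ = 0.03035, so [CO3²⁻] = 0.03035 × 1.970 = 0.0598 mmol/kg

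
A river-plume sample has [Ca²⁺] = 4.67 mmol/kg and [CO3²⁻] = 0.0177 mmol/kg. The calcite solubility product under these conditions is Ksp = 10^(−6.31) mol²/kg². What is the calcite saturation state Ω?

Ω = 0.169

Ksp = 10^(−6.31) = 4.898×10^-7
Ω = [Ca²⁺][CO3²⁻]/Ksp = (4.67×10^-3)(0.0177×10^-3) / 4.898×10^-7 = 0.169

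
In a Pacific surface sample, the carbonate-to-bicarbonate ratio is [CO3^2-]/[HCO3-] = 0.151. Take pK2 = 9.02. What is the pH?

From K2 = [H⁺][CO3^2-]/[HCO3-]:  pH = pK2 + log₁₀([CO3^2-]/[HCO3-])
log₁₀(0.151) = -0.821
pH = 9.02 + (-0.821) = 8.20

pH = 8.20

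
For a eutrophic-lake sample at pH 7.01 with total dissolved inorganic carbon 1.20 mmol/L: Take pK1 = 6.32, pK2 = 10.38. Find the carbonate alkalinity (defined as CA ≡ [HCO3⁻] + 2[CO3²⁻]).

CA = [HCO3⁻] + 2[CO3²⁻] = (α₁ + 2α₂)·DIC
At pH 7.01: [H⁺]/K1 = 10^-0.69 = 0.20417, K2/[H⁺] = 10^-3.37 = 0.00042658
α₁ = 1/(1 + 0.20417 + 0.00042658) = 1/1.2046 = 0.8302; α₂ = α₁·K2/[H⁺] = 0.0003541
α₁ + 2α₂ = 0.8309
CA = 0.8309 × 1.20 = 0.997 mmol/L

CA = 0.997 mmol/L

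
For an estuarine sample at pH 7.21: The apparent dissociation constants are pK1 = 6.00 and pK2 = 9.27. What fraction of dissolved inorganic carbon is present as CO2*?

α₀ = 1 / (1 + K1/[H⁺] + K1K2/[H⁺]²) = 1 / (1 + 10^+1.21 + 10^-0.85)
   = 1 / (1 + 16.218 + 0.14125) = 1/17.359 = 0.05761

α₀ = 0.0576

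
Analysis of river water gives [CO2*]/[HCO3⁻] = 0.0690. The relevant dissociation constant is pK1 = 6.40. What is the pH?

From K1 = [H⁺][HCO3⁻]/[CO2*]:  pH = pK1 − log₁₀([CO2*]/[HCO3⁻])
log₁₀(0.0690) = -1.161
pH = 6.40 − (-1.161) = 7.56

pH = 7.56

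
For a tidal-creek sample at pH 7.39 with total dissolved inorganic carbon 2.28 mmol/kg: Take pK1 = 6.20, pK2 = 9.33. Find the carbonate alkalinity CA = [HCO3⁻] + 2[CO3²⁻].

CA = [HCO3⁻] + 2[CO3²⁻] = (α₁ + 2α₂)·DIC
At pH 7.39: [H⁺]/K1 = 10^-1.19 = 0.064565, K2/[H⁺] = 10^-1.94 = 0.011482
α₁ = 1/(1 + 0.064565 + 0.011482) = 1/1.0760 = 0.9293; α₂ = α₁·K2/[H⁺] = 0.01067
α₁ + 2α₂ = 0.9507
CA = 0.9507 × 2.28 = 2.17 mmol/kg

CA = 2.17 mmol/kg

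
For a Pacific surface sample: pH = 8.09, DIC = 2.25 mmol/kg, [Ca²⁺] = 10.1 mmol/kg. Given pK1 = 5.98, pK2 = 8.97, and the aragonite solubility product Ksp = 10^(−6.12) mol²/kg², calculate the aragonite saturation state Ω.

Ω = 3.47

α₂ = 1 / (1 + [H⁺]/K2 + [H⁺]²/(K1K2)) = 1 / (1 + 10^+0.88 + 10^-1.23)
   = 1 / (1 + 7.5858 + 0.058884) = 1/8.6447 = 0.1157
[CO3²⁻] = α₂ × DIC = 0.1157 × 2.25 = 0.2603 mmol/kg
Ksp = 10^(−6.12) = 7.586×10^-7
Ω = [Ca²⁺][CO3²⁻]/Ksp = (10.1×10^-3)(2.603×10^-4) / 7.586×10^-7 = 3.47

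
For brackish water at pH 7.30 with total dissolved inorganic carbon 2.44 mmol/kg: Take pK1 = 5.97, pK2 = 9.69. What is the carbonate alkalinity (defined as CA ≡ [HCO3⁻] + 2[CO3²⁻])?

CA = [HCO3⁻] + 2[CO3²⁻] = (α₁ + 2α₂)·DIC
At pH 7.30: [H⁺]/K1 = 10^-1.33 = 0.046774, K2/[H⁺] = 10^-2.39 = 0.0040738
α₁ = 1/(1 + 0.046774 + 0.0040738) = 1/1.0508 = 0.9516; α₂ = α₁·K2/[H⁺] = 0.003877
α₁ + 2α₂ = 0.9594
CA = 0.9594 × 2.44 = 2.34 mmol/kg

CA = 2.34 mmol/kg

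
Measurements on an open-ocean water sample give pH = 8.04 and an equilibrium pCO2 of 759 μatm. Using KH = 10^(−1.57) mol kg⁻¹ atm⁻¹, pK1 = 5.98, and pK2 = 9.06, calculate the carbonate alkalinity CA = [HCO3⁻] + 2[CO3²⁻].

CA = 2.79 mmol/kg

[CO2*] = KH · pCO2 = 10^(−1.57) × 759×10^-6 = 2.043×10^-5 mol/kg
α₀ = 1/(1 + K1/[H⁺] + K1K2/[H⁺]²) = 1/(1 + 10^+2.06 + 10^+1.04) = 0.007888
DIC = [CO2*]/α₀ = 2.043×10^-5 / 0.007888 = 2.590 mmol/kg
CA = (α₁ + 2α₂)·DIC = (0.9056 + 2×0.08649) × 2.590 = 2.79 mmol/kg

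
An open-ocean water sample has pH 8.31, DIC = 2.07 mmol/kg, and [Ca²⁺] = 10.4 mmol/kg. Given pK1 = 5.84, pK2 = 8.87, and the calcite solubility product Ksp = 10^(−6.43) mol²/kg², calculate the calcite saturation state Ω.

α₂ = 1 / (1 + [H⁺]/K2 + [H⁺]²/(K1K2)) = 1 / (1 + 10^+0.56 + 10^-1.91)
   = 1 / (1 + 3.6308 + 0.012303) = 1/4.6431 = 0.2154
[CO3²⁻] = α₂ × DIC = 0.2154 × 2.07 = 0.4458 mmol/kg
Ksp = 10^(−6.43) = 3.715×10^-7
Ω = [Ca²⁺][CO3²⁻]/Ksp = (10.4×10^-3)(4.458×10^-4) / 3.715×10^-7 = 12.5

Ω = 12.5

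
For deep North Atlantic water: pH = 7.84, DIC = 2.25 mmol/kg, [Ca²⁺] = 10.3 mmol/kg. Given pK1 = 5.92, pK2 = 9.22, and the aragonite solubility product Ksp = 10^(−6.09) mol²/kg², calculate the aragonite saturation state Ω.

α₂ = 1 / (1 + [H⁺]/K2 + [H⁺]²/(K1K2)) = 1 / (1 + 10^+1.38 + 10^-0.54)
   = 1 / (1 + 23.988 + 0.28840) = 1/25.277 = 0.03956
[CO3²⁻] = α₂ × DIC = 0.03956 × 2.25 = 0.08901 mmol/kg
Ksp = 10^(−6.09) = 8.128×10^-7
Ω = [Ca²⁺][CO3²⁻]/Ksp = (10.3×10^-3)(8.901×10^-5) / 8.128×10^-7 = 1.13

Ω = 1.13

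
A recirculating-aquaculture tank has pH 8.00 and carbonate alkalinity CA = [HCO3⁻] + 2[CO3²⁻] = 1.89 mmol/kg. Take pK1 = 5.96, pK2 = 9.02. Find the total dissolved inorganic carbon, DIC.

CA = [HCO3⁻] + 2[CO3²⁻] = (α₁ + 2α₂)·DIC
At pH 8.00: [H⁺]/K1 = 10^-2.04 = 0.0091201, K2/[H⁺] = 10^-1.02 = 0.095499
α₁ = 1/(1 + 0.0091201 + 0.095499) = 1/1.1046 = 0.9053; α₂ = α₁·K2/[H⁺] = 0.08645
α₁ + 2α₂ = 1.0782
DIC = CA / (α₁ + 2α₂) = 1.89 / 1.0782 = 1.75 mmol/kg

DIC = 1.75 mmol/kg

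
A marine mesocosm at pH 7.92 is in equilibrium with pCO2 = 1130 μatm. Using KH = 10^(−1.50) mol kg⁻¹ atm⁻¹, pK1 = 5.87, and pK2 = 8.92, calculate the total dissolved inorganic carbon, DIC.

DIC = 4.45 mmol/kg

[CO2*] = KH · pCO2 = 10^(−1.50) × 1130×10^-6 = 3.573×10^-5 mol/kg
α₀ = 1/(1 + K1/[H⁺] + K1K2/[H⁺]²) = 1/(1 + 10^+2.05 + 10^+1.05) = 0.008037
DIC = [CO2*]/α₀ = 3.573×10^-5 / 0.008037 = 4.45 mmol/kg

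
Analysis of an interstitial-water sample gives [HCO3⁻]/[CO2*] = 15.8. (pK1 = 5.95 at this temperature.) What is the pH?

pH = 7.15

From K1 = [H⁺][HCO3⁻]/[CO2*]:  pH = pK1 + log₁₀([HCO3⁻]/[CO2*])
log₁₀(15.8) = +1.199
pH = 5.95 + (+1.199) = 7.15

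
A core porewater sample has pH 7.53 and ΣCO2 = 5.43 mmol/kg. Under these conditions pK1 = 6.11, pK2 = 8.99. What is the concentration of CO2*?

α₀ = 1 / (1 + K1/[H⁺] + K1K2/[H⁺]²) = 1 / (1 + 10^+1.42 + 10^-0.04)
   = 1 / (1 + 26.303 + 0.91201) = 1/28.215 = 0.03544
[CO2*] = α₀ × DIC = 0.03544 × 5.43 = 0.192 mmol/kg

[CO2*] = 0.192 mmol/kg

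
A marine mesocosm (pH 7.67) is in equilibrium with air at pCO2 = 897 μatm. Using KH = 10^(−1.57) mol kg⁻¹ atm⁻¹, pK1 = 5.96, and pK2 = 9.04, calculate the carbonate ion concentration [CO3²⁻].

[CO2*] = KH · pCO2 = 10^(−1.57) × 897×10^-6 = 2.414×10^-5 mol/kg
α₀ = 1/(1 + K1/[H⁺] + K1K2/[H⁺]²) = 1/(1 + 10^+1.71 + 10^+0.34) = 0.01836
DIC = [CO2*]/α₀ = 2.414×10^-5 / 0.01836 = 1.315 mmol/kg
[CO3²⁻] = α₂·DIC; α₂ = 0.04016, so [CO3²⁻] = 0.04016 × 1.315 = 0.0528 mmol/kg

[CO3²⁻] = 0.0528 mmol/kg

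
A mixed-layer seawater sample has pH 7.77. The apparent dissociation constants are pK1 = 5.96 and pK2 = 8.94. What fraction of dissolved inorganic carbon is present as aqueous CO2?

α₀ = 1 / (1 + K1/[H⁺] + K1K2/[H⁺]²) = 1 / (1 + 10^+1.81 + 10^+0.64)
   = 1 / (1 + 64.565 + 4.3652) = 1/69.931 = 0.01430

α₀ = 0.0143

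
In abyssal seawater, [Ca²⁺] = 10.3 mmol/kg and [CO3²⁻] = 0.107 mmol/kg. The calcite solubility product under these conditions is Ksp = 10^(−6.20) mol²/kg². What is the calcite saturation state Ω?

Ksp = 10^(−6.20) = 6.310×10^-7
Ω = [Ca²⁺][CO3²⁻]/Ksp = (10.3×10^-3)(0.107×10^-3) / 6.310×10^-7 = 1.75

Ω = 1.75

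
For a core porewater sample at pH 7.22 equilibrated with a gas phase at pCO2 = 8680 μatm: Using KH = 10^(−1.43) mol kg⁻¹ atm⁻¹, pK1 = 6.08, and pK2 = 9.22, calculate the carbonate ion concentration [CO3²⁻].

[CO3²⁻] = 0.0445 mmol/kg

[CO2*] = KH · pCO2 = 10^(−1.43) × 8680×10^-6 = 3.225×10^-4 mol/kg
α₀ = 1/(1 + K1/[H⁺] + K1K2/[H⁺]²) = 1/(1 + 10^+1.14 + 10^-0.86) = 0.06693
DIC = [CO2*]/α₀ = 3.225×10^-4 / 0.06693 = 4.819 mmol/kg
[CO3²⁻] = α₂·DIC; α₂ = 0.009238, so [CO3²⁻] = 0.009238 × 4.819 = 0.0445 mmol/kg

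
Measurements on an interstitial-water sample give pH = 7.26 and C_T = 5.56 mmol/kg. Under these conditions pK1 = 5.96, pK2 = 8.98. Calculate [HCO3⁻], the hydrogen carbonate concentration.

[HCO3⁻] = 5.20 mmol/kg

α₁ = 1 / (1 + [H⁺]/K1 + K2/[H⁺]) = 1 / (1 + 10^-1.30 + 10^-1.72)
   = 1 / (1 + 0.050119 + 0.019055) = 1/1.0692 = 0.9353
[HCO3⁻] = α₁ × DIC = 0.9353 × 5.56 = 5.20 mmol/kg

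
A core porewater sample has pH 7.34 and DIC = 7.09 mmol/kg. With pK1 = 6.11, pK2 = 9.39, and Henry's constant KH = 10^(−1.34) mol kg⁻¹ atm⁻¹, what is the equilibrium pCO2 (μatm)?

pCO2 = 8550 μatm

α₀ = 1 / (1 + K1/[H⁺] + K1K2/[H⁺]²) = 1 / (1 + 10^+1.23 + 10^-0.82)
   = 1 / (1 + 16.982 + 0.15136) = 1/18.134 = 0.05515
[CO2*] = α₀ × DIC = 0.05515 × 7.09 = 0.3910 mmol/kg
pCO2 = [CO2*]/KH = 3.910×10^-4 / 4.571×10^-2 = 8550 μatm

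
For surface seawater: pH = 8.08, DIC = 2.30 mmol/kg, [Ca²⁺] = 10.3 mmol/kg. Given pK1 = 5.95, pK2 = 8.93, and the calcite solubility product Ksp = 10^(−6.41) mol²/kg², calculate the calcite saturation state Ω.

α₂ = 1 / (1 + [H⁺]/K2 + [H⁺]²/(K1K2)) = 1 / (1 + 10^+0.85 + 10^-1.28)
   = 1 / (1 + 7.0795 + 0.052481) = 1/8.1319 = 0.1230
[CO3²⁻] = α₂ × DIC = 0.1230 × 2.30 = 0.2828 mmol/kg
Ksp = 10^(−6.41) = 3.890×10^-7
Ω = [Ca²⁺][CO3²⁻]/Ksp = (10.3×10^-3)(2.828×10^-4) / 3.890×10^-7 = 7.49

Ω = 7.49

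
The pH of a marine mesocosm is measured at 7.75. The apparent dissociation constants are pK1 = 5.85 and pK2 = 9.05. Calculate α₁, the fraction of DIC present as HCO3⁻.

α₁ = 1 / (1 + [H⁺]/K1 + K2/[H⁺]) = 1 / (1 + 10^-1.90 + 10^-1.30)
   = 1 / (1 + 0.012589 + 0.050119) = 1/1.0627 = 0.9410

α₁ = 0.941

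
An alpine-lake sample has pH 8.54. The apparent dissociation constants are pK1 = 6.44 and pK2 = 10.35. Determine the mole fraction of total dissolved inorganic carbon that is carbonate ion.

α₂ = 1 / (1 + [H⁺]/K2 + [H⁺]²/(K1K2)) = 1 / (1 + 10^+1.81 + 10^-0.29)
   = 1 / (1 + 64.565 + 0.51286) = 1/66.078 = 0.01513

α₂ = 0.0151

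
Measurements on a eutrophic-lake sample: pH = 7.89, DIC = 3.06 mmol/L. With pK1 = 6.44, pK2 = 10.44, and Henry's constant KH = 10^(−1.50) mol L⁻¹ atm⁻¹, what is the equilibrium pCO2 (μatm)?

α₀ = 1 / (1 + K1/[H⁺] + K1K2/[H⁺]²) = 1 / (1 + 10^+1.45 + 10^-1.10)
   = 1 / (1 + 28.184 + 0.079433) = 1/29.263 = 0.03417
[CO2*] = α₀ × DIC = 0.03417 × 3.06 = 0.1046 mmol/L
pCO2 = [CO2*]/KH = 1.046×10^-4 / 3.162×10^-2 = 3310 μatm

pCO2 = 3310 μatm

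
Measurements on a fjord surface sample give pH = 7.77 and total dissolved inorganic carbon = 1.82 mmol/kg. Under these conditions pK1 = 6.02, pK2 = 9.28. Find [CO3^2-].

α₂ = 1 / (1 + [H⁺]/K2 + [H⁺]²/(K1K2)) = 1 / (1 + 10^+1.51 + 10^-0.24)
   = 1 / (1 + 32.359 + 0.57544) = 1/33.935 = 0.02947
[CO3²⁻] = α₂ × DIC = 0.02947 × 1.82 = 0.0536 mmol/kg

[CO3²⁻] = 0.0536 mmol/kg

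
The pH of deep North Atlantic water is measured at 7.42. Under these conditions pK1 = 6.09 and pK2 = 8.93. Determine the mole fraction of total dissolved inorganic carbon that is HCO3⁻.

α₁ = 1 / (1 + [H⁺]/K1 + K2/[H⁺]) = 1 / (1 + 10^-1.33 + 10^-1.51)
   = 1 / (1 + 0.046774 + 0.030903) = 1/1.0777 = 0.9279

α₁ = 0.928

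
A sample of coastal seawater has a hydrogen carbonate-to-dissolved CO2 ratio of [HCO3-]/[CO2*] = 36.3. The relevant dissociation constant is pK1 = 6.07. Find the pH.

pH = 7.63

From K1 = [H⁺][HCO3-]/[CO2*]:  pH = pK1 + log₁₀([HCO3-]/[CO2*])
log₁₀(36.3) = +1.560
pH = 6.07 + (+1.560) = 7.63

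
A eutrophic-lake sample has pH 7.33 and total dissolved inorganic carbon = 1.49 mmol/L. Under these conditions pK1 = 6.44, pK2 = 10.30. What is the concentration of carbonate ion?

α₂ = 1 / (1 + [H⁺]/K2 + [H⁺]²/(K1K2)) = 1 / (1 + 10^+2.97 + 10^+2.08)
   = 1 / (1 + 933.25 + 120.23) = 1/1054.5 = 0.0009483
[CO3²⁻] = α₂ × DIC = 0.0009483 × 1.49 = 0.00141 mmol/L = 1.41 μmol/L

[CO3²⁻] = 1.41 μmol/L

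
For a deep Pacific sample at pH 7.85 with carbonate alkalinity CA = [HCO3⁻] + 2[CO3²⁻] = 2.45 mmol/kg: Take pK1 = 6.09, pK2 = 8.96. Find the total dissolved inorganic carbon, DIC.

CA = [HCO3⁻] + 2[CO3²⁻] = (α₁ + 2α₂)·DIC
At pH 7.85: [H⁺]/K1 = 10^-1.76 = 0.017378, K2/[H⁺] = 10^-1.11 = 0.077625
α₁ = 1/(1 + 0.017378 + 0.077625) = 1/1.0950 = 0.9132; α₂ = α₁·K2/[H⁺] = 0.07089
α₁ + 2α₂ = 1.0550
DIC = CA / (α₁ + 2α₂) = 2.45 / 1.0550 = 2.32 mmol/kg

DIC = 2.32 mmol/kg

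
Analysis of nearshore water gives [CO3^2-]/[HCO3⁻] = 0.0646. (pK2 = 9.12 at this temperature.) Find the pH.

pH = 7.93

From K2 = [H⁺][CO3^2-]/[HCO3⁻]:  pH = pK2 + log₁₀([CO3^2-]/[HCO3⁻])
log₁₀(0.0646) = -1.190
pH = 9.12 + (-1.190) = 7.93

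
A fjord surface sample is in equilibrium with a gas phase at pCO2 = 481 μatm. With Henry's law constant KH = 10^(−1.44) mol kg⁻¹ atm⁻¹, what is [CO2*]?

[CO2*] = 17.5 μmol/kg

KH = 10^(−1.44) = 3.631×10^-2 mol kg⁻¹ atm⁻¹
[CO2*] = KH · pCO2 = 3.631×10^-2 × 481×10^-6 atm = 1.75×10^-5 mol/kg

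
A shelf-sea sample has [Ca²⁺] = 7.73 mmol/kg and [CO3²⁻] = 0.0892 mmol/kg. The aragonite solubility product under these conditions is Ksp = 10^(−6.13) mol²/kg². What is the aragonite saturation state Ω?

Ksp = 10^(−6.13) = 7.413×10^-7
Ω = [Ca²⁺][CO3²⁻]/Ksp = (7.73×10^-3)(0.0892×10^-3) / 7.413×10^-7 = 0.930

Ω = 0.930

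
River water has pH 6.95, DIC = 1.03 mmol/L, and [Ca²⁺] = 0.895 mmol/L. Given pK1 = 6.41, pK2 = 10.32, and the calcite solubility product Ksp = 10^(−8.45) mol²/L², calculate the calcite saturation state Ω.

Ω = 0.0860

α₂ = 1 / (1 + [H⁺]/K2 + [H⁺]²/(K1K2)) = 1 / (1 + 10^+3.37 + 10^+2.83)
   = 1 / (1 + 2344.2 + 676.08) = 1/3021.3 = 0.0003310
[CO3²⁻] = α₂ × DIC = 0.0003310 × 1.03 = 0.0003409 mmol/L = 0.3409 μmol/L
Ksp = 10^(−8.45) = 3.548×10^-9
Ω = [Ca²⁺][CO3²⁻]/Ksp = (0.895×10^-3)(3.409×10^-7) / 3.548×10^-9 = 0.0860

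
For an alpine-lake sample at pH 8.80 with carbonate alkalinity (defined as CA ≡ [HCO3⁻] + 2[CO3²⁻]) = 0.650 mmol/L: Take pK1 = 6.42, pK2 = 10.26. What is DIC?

DIC = 0.631 mmol/L

CA = [HCO3⁻] + 2[CO3²⁻] = (α₁ + 2α₂)·DIC
At pH 8.80: [H⁺]/K1 = 10^-2.38 = 0.0041687, K2/[H⁺] = 10^-1.46 = 0.034674
α₁ = 1/(1 + 0.0041687 + 0.034674) = 1/1.0388 = 0.9626; α₂ = α₁·K2/[H⁺] = 0.03338
α₁ + 2α₂ = 1.0294
DIC = CA / (α₁ + 2α₂) = 0.650 / 1.0294 = 0.631 mmol/L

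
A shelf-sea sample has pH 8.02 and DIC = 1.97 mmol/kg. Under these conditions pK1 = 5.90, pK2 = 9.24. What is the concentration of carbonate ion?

[CO3²⁻] = 0.111 mmol/kg

α₂ = 1 / (1 + [H⁺]/K2 + [H⁺]²/(K1K2)) = 1 / (1 + 10^+1.22 + 10^-0.90)
   = 1 / (1 + 16.596 + 0.12589) = 1/17.722 = 0.05643
[CO3²⁻] = α₂ × DIC = 0.05643 × 1.97 = 0.111 mmol/kg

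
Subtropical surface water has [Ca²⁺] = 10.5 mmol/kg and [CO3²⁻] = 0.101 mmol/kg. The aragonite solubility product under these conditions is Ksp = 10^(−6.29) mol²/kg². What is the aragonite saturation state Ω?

Ksp = 10^(−6.29) = 5.129×10^-7
Ω = [Ca²⁺][CO3²⁻]/Ksp = (10.5×10^-3)(0.101×10^-3) / 5.129×10^-7 = 2.07

Ω = 2.07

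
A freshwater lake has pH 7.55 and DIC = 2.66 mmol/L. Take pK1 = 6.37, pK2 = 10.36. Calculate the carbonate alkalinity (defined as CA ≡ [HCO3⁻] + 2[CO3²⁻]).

CA = 2.50 mmol/L

CA = [HCO3⁻] + 2[CO3²⁻] = (α₁ + 2α₂)·DIC
At pH 7.55: [H⁺]/K1 = 10^-1.18 = 0.066069, K2/[H⁺] = 10^-2.81 = 0.0015488
α₁ = 1/(1 + 0.066069 + 0.0015488) = 1/1.0676 = 0.9367; α₂ = α₁·K2/[H⁺] = 0.001451
α₁ + 2α₂ = 0.9396
CA = 0.9396 × 2.66 = 2.50 mmol/L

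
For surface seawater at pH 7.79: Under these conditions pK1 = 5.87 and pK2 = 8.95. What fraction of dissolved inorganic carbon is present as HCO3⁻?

α₁ = 0.925

α₁ = 1 / (1 + [H⁺]/K1 + K2/[H⁺]) = 1 / (1 + 10^-1.92 + 10^-1.16)
   = 1 / (1 + 0.012023 + 0.069183) = 1/1.0812 = 0.9249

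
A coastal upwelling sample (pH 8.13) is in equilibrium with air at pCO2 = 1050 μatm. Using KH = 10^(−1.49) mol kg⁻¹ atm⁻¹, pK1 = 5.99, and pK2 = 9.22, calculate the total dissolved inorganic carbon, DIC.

[CO2*] = KH · pCO2 = 10^(−1.49) × 1050×10^-6 = 3.398×10^-5 mol/kg
α₀ = 1/(1 + K1/[H⁺] + K1K2/[H⁺]²) = 1/(1 + 10^+2.14 + 10^+1.05) = 0.006655
DIC = [CO2*]/α₀ = 3.398×10^-5 / 0.006655 = 5.11 mmol/kg

DIC = 5.11 mmol/kg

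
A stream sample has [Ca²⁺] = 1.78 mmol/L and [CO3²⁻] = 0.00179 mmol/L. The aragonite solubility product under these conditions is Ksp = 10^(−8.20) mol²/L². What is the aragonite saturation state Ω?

Ksp = 10^(−8.20) = 6.310×10^-9
Ω = [Ca²⁺][CO3²⁻]/Ksp = (1.78×10^-3)(0.00179×10^-3) / 6.310×10^-9 = 0.505

Ω = 0.505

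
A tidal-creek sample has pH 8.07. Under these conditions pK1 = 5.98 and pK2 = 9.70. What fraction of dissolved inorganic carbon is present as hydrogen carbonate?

α₁ = 0.969

α₁ = 1 / (1 + [H⁺]/K1 + K2/[H⁺]) = 1 / (1 + 10^-2.09 + 10^-1.63)
   = 1 / (1 + 0.0081283 + 0.023442) = 1/1.0316 = 0.9694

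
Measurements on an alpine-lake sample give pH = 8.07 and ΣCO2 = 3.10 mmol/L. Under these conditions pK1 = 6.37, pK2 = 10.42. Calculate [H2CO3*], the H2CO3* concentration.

α₀ = 1 / (1 + K1/[H⁺] + K1K2/[H⁺]²) = 1 / (1 + 10^+1.70 + 10^-0.65)
   = 1 / (1 + 50.119 + 0.22387) = 1/51.343 = 0.01948
[CO2*] = α₀ × DIC = 0.01948 × 3.10 = 0.0604 mmol/L

[CO2*] = 0.0604 mmol/L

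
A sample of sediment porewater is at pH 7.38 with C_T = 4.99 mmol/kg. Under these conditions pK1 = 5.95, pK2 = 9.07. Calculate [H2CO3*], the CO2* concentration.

[CO2*] = 0.175 mmol/kg

α₀ = 1 / (1 + K1/[H⁺] + K1K2/[H⁺]²) = 1 / (1 + 10^+1.43 + 10^-0.26)
   = 1 / (1 + 26.915 + 0.54954) = 1/28.465 = 0.03513
[CO2*] = α₀ × DIC = 0.03513 × 4.99 = 0.175 mmol/kg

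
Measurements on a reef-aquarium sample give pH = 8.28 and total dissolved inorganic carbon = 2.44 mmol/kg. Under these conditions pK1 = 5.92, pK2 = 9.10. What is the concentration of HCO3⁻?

α₁ = 1 / (1 + [H⁺]/K1 + K2/[H⁺]) = 1 / (1 + 10^-2.36 + 10^-0.82)
   = 1 / (1 + 0.0043652 + 0.15136) = 1/1.1557 = 0.8653
[HCO3⁻] = α₁ × DIC = 0.8653 × 2.44 = 2.11 mmol/kg

[HCO3⁻] = 2.11 mmol/kg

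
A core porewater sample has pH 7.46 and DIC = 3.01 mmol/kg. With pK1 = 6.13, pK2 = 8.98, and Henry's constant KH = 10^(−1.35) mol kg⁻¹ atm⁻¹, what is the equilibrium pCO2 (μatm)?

α₀ = 1 / (1 + K1/[H⁺] + K1K2/[H⁺]²) = 1 / (1 + 10^+1.33 + 10^-0.19)
   = 1 / (1 + 21.380 + 0.64565) = 1/23.025 = 0.04343
[CO2*] = α₀ × DIC = 0.04343 × 3.01 = 0.1307 mmol/kg
pCO2 = [CO2*]/KH = 1.307×10^-4 / 4.467×10^-2 = 2930 μatm

pCO2 = 2930 μatm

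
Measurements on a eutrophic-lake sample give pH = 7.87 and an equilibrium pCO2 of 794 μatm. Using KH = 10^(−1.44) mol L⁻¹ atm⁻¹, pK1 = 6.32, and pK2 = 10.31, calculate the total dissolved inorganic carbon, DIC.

[CO2*] = KH · pCO2 = 10^(−1.44) × 794×10^-6 = 2.883×10^-5 mol/L
α₀ = 1/(1 + K1/[H⁺] + K1K2/[H⁺]²) = 1/(1 + 10^+1.55 + 10^-0.89) = 0.02731
DIC = [CO2*]/α₀ = 2.883×10^-5 / 0.02731 = 1.06 mmol/L

DIC = 1.06 mmol/L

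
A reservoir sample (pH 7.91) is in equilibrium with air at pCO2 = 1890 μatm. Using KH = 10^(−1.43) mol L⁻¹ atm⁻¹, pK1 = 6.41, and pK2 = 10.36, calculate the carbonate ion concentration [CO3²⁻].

[CO3²⁻] = 7.88 μmol/L

[CO2*] = KH · pCO2 = 10^(−1.43) × 1890×10^-6 = 7.022×10^-5 mol/L
α₀ = 1/(1 + K1/[H⁺] + K1K2/[H⁺]²) = 1/(1 + 10^+1.50 + 10^-0.95) = 0.03055
DIC = [CO2*]/α₀ = 7.022×10^-5 / 0.03055 = 2.299 mmol/L
[CO3²⁻] = α₂·DIC; α₂ = 0.003428, so [CO3²⁻] = 0.003428 × 2.299 = 0.00788 mmol/L = 7.88 μmol/L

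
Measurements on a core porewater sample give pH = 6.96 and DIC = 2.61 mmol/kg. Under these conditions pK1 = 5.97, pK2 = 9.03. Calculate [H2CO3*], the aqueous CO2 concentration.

[CO2*] = 0.240 mmol/kg

α₀ = 1 / (1 + K1/[H⁺] + K1K2/[H⁺]²) = 1 / (1 + 10^+0.99 + 10^-1.08)
   = 1 / (1 + 9.7724 + 0.083176) = 1/10.856 = 0.09212
[CO2*] = α₀ × DIC = 0.09212 × 2.61 = 0.240 mmol/kg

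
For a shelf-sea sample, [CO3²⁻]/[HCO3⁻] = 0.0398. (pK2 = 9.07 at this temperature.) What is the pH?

pH = 7.67

From K2 = [H⁺][CO3²⁻]/[HCO3⁻]:  pH = pK2 + log₁₀([CO3²⁻]/[HCO3⁻])
log₁₀(0.0398) = -1.400
pH = 9.07 + (-1.400) = 7.67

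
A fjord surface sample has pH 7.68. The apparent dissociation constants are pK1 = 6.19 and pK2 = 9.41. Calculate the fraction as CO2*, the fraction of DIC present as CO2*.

α₀ = 1 / (1 + K1/[H⁺] + K1K2/[H⁺]²) = 1 / (1 + 10^+1.49 + 10^-0.24)
   = 1 / (1 + 30.903 + 0.57544) = 1/32.478 = 0.03079

α₀ = 0.0308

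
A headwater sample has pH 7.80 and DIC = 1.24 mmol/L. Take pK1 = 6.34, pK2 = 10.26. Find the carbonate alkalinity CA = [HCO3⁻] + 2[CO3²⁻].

CA = 1.20 mmol/L

CA = [HCO3⁻] + 2[CO3²⁻] = (α₁ + 2α₂)·DIC
At pH 7.80: [H⁺]/K1 = 10^-1.46 = 0.034674, K2/[H⁺] = 10^-2.46 = 0.0034674
α₁ = 1/(1 + 0.034674 + 0.0034674) = 1/1.0381 = 0.9633; α₂ = α₁·K2/[H⁺] = 0.003340
α₁ + 2α₂ = 0.9699
CA = 0.9699 × 1.24 = 1.20 mmol/L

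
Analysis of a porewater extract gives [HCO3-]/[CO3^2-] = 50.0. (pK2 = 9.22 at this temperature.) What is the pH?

From K2 = [H⁺][CO3^2-]/[HCO3-]:  pH = pK2 − log₁₀([HCO3-]/[CO3^2-])
log₁₀(50.0) = +1.699
pH = 9.22 − (+1.699) = 7.52

pH = 7.52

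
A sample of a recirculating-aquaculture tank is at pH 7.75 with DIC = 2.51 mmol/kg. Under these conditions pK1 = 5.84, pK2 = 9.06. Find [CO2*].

[CO2*] = 0.0291 mmol/kg

α₀ = 1 / (1 + K1/[H⁺] + K1K2/[H⁺]²) = 1 / (1 + 10^+1.91 + 10^+0.60)
   = 1 / (1 + 81.283 + 3.9811) = 1/86.264 = 0.01159
[CO2*] = α₀ × DIC = 0.01159 × 2.51 = 0.0291 mmol/kg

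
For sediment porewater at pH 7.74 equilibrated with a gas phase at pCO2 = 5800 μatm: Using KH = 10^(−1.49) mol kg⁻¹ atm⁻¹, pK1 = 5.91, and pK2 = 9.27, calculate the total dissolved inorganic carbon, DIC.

[CO2*] = KH · pCO2 = 10^(−1.49) × 5800×10^-6 = 1.877×10^-4 mol/kg
α₀ = 1/(1 + K1/[H⁺] + K1K2/[H⁺]²) = 1/(1 + 10^+1.83 + 10^+0.30) = 0.01416
DIC = [CO2*]/α₀ = 1.877×10^-4 / 0.01416 = 13.3 mmol/kg

DIC = 13.3 mmol/kg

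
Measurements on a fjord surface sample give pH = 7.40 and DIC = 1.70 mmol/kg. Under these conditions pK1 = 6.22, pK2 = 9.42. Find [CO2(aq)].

α₀ = 1 / (1 + K1/[H⁺] + K1K2/[H⁺]²) = 1 / (1 + 10^+1.18 + 10^-0.84)
   = 1 / (1 + 15.136 + 0.14454) = 1/16.280 = 0.06142
[CO2*] = α₀ × DIC = 0.06142 × 1.70 = 0.104 mmol/kg

[CO2*] = 0.104 mmol/kg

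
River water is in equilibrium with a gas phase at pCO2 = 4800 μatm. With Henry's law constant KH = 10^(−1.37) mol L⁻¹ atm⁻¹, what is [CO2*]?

[CO2*] = 205 μmol/L

KH = 10^(−1.37) = 4.266×10^-2 mol L⁻¹ atm⁻¹
[CO2*] = KH · pCO2 = 4.266×10^-2 × 4800×10^-6 atm = 2.05×10^-4 mol/L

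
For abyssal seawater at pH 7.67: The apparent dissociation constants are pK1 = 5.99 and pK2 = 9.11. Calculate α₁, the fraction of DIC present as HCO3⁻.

α₁ = 0.946

α₁ = 1 / (1 + [H⁺]/K1 + K2/[H⁺]) = 1 / (1 + 10^-1.68 + 10^-1.44)
   = 1 / (1 + 0.020893 + 0.036308) = 1/1.0572 = 0.9459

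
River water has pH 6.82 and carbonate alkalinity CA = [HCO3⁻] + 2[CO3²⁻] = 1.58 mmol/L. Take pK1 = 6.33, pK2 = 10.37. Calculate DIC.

CA = [HCO3⁻] + 2[CO3²⁻] = (α₁ + 2α₂)·DIC
At pH 6.82: [H⁺]/K1 = 10^-0.49 = 0.32359, K2/[H⁺] = 10^-3.55 = 0.00028184
α₁ = 1/(1 + 0.32359 + 0.00028184) = 1/1.3239 = 0.7554; α₂ = α₁·K2/[H⁺] = 0.0002129
α₁ + 2α₂ = 0.7558
DIC = CA / (α₁ + 2α₂) = 1.58 / 0.7558 = 2.09 mmol/L

DIC = 2.09 mmol/L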